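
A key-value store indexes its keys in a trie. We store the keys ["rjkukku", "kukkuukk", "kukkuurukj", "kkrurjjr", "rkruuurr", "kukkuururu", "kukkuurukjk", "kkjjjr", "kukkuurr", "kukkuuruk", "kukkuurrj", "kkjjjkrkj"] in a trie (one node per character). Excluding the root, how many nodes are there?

For each word, the new-node count is its length minus the longest prefix already in the trie:
  "rjkukku" → 7 new (r, j, k, u, k, k, u)
  "kukkuukk" → 8 new (k, u, k, k, u, u, k, k)
  "kukkuurukj" → prefix "kukkuu" already present; 4 new (r, u, k, j)
  "kkrurjjr" → prefix "k" already present; 7 new (k, r, u, r, j, j, r)
  "rkruuurr" → prefix "r" already present; 7 new (k, r, u, u, u, r, r)
  "kukkuururu" → prefix "kukkuuru" already present; 2 new (r, u)
  "kukkuurukjk" → prefix "kukkuurukj" already present; 1 new (k)
  "kkjjjr" → prefix "kk" already present; 4 new (j, j, j, r)
  "kukkuurr" → prefix "kukkuur" already present; 1 new (r)
  "kukkuuruk" → prefix "kukkuuruk" already present; 0 new (none)
  "kukkuurrj" → prefix "kukkuurr" already present; 1 new (j)
  "kkjjjkrkj" → prefix "kkjjj" already present; 4 new (k, r, k, j)
Total nodes = 7 + 8 + 4 + 7 + 7 + 2 + 1 + 4 + 1 + 0 + 1 + 4 = 46

46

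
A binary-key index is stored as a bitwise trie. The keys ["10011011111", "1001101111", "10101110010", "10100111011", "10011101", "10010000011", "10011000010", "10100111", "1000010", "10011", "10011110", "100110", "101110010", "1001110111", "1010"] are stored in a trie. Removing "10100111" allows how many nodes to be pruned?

A node on "10100111"'s path can go only if nothing else ends at it or branches off below it.
Every node on "10100111" is still needed (e.g. by "10100111011"), so nothing is freed.
Nodes removed: 0

0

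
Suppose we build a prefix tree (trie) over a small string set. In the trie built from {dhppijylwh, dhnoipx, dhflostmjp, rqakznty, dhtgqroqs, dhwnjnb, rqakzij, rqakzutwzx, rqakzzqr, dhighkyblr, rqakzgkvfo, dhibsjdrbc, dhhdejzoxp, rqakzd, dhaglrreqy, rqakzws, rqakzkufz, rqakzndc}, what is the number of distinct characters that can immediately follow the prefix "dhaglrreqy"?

0

Follow the path "dhaglrreqy" to its node, then look at its outgoing edges.
No stored string extends past "dhaglrreqy".
That node has 0 child edges.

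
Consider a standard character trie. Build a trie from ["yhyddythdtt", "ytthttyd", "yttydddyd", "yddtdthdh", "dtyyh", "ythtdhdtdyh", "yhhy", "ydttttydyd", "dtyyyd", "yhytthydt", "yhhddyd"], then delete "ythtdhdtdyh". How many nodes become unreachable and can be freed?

Walk "ythtdhdtdyh" from the leaf back toward the root, removing each node that no remaining word uses.
The suffix "htdhdtdyh" (9 nodes) is used only by "ythtdhdtdyh"; the node for "yt" still has the child "t", so pruning stops there.
Nodes removed: 9

9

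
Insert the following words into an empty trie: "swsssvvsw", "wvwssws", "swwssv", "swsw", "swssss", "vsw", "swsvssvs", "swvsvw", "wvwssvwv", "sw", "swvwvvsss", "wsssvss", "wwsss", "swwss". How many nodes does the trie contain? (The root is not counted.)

Trace insertions, counting only characters that open a new branch:
  "swsssvvsw" → 9 new (s, w, s, s, s, v, v, s, w)
  "wvwssws" → 7 new (w, v, w, s, s, w, s)
  "swwssv" → prefix "sw" already present; 4 new (w, s, s, v)
  "swsw" → prefix "sws" already present; 1 new (w)
  "swssss" → prefix "swsss" already present; 1 new (s)
  "vsw" → 3 new (v, s, w)
  "swsvssvs" → prefix "sws" already present; 5 new (v, s, s, v, s)
  "swvsvw" → prefix "sw" already present; 4 new (v, s, v, w)
  "wvwssvwv" → prefix "wvwss" already present; 3 new (v, w, v)
  "sw" → prefix "sw" already present; 0 new (none)
  "swvwvvsss" → prefix "swv" already present; 6 new (w, v, v, s, s, s)
  "wsssvss" → prefix "w" already present; 6 new (s, s, s, v, s, s)
  "wwsss" → prefix "w" already present; 4 new (w, s, s, s)
  "swwss" → prefix "swwss" already present; 0 new (none)
Total nodes = 9 + 7 + 4 + 1 + 1 + 3 + 5 + 4 + 3 + 0 + 6 + 6 + 4 + 0 = 53

53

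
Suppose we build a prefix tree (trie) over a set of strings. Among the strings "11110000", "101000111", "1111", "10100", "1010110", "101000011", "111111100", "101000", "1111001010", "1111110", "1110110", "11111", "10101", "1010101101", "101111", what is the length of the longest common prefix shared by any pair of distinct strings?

6

The deepest shared node is where two words last agree before diverging.
"101000" and "101000011" agree on "101000" (6 characters) before diverging; nothing deeper is shared.
Longest shared-prefix length: 6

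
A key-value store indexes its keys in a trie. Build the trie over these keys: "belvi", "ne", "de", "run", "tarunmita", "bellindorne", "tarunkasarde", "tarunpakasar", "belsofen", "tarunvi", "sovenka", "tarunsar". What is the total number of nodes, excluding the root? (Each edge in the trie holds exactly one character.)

Trace insertions, counting only characters that open a new branch:
  "belvi" → 5 new (b, e, l, v, i)
  "ne" → 2 new (n, e)
  "de" → 2 new (d, e)
  "run" → 3 new (r, u, n)
  "tarunmita" → 9 new (t, a, r, u, n, m, i, t, a)
  "bellindorne" → prefix "bel" already present; 8 new (l, i, n, d, o, r, n, e)
  "tarunkasarde" → prefix "tarun" already present; 7 new (k, a, s, a, r, d, e)
  "tarunpakasar" → prefix "tarun" already present; 7 new (p, a, k, a, s, a, r)
  "belsofen" → prefix "bel" already present; 5 new (s, o, f, e, n)
  "tarunvi" → prefix "tarun" already present; 2 new (v, i)
  "sovenka" → 7 new (s, o, v, e, n, k, a)
  "tarunsar" → prefix "tarun" already present; 3 new (s, a, r)
Total nodes = 5 + 2 + 2 + 3 + 9 + 8 + 7 + 7 + 5 + 2 + 7 + 3 = 60

60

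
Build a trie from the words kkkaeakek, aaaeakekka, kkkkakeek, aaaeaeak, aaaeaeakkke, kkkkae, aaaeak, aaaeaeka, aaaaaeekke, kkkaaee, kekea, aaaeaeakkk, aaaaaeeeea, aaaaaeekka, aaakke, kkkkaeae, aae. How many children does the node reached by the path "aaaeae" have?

2

Walk "aaaeae" from the root, arriving at one node.
Distinct next characters after "aaaeae": a, k.
That node has 2 child edges.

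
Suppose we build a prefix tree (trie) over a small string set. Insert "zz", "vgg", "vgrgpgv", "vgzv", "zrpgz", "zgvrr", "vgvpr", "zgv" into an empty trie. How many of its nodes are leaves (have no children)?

Leaves are exactly the stored words that no other stored word extends.
Those words: "vgg", "vgrgpgv", "vgvpr", "vgzv", "zgvrr", "zrpgz", "zz"
Leaf count: 7

7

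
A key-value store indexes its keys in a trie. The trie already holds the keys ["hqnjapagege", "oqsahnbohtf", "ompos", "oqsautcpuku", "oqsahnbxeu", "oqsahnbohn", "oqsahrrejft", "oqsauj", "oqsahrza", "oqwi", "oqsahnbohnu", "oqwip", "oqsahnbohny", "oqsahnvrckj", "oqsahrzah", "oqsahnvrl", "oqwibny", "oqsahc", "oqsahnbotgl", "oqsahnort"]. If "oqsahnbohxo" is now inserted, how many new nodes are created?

"oqsahnboh" is already a path in the trie; the remaining "xo" must be added.
So 11 − 9 = 2 new nodes.

2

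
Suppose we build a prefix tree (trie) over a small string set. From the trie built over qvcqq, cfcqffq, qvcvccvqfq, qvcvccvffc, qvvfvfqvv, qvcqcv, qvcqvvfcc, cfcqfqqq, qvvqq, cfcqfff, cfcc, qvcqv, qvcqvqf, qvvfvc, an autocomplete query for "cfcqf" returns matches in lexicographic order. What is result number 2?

cfcqffq

DFS of the "cfcqf" subtree visits, in order: "cfcqfff", "cfcqffq", "cfcqfqqq"
The 2nd is cfcqffq.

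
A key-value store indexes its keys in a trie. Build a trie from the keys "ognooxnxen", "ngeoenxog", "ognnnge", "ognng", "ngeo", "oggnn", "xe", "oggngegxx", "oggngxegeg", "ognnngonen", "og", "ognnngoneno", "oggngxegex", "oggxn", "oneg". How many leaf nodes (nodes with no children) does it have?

A leaf is a node with no children — equivalently, the end of a word that is not a proper prefix of any other stored word.
Those words: "ngeoenxog", "oggngegxx", "oggngxegeg", "oggngxegex", "oggnn", "oggxn", "ognng", "ognnnge", "ognnngoneno", "ognooxnxen", "oneg", "xe"
Leaf count: 12

12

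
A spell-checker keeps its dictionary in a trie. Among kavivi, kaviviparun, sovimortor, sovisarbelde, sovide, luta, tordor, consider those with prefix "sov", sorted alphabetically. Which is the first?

sovide

Filter for "sov…" and sort: "sovide", "sovimortor", "sovisarbelde"
The 1st is sovide.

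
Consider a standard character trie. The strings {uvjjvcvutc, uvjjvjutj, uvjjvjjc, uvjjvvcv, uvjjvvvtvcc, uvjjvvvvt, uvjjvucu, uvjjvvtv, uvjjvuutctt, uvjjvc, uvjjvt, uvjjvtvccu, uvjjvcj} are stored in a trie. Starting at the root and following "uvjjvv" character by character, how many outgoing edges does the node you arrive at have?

3

The children of the "uvjjvv" node are the distinct next characters among strings starting with "uvjjvv".
Characters that immediately follow "uvjjvv" among the stored strings: {c, t, v}.
That node has 3 child edges.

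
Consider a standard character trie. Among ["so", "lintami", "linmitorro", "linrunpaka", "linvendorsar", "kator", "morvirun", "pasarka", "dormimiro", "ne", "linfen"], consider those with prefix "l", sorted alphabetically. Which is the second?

DFS of the "l" subtree visits, in order: "linfen", "linmitorro", "linrunpaka", "lintami", "linvendorsar"
Position 2: linmitorro

linmitorro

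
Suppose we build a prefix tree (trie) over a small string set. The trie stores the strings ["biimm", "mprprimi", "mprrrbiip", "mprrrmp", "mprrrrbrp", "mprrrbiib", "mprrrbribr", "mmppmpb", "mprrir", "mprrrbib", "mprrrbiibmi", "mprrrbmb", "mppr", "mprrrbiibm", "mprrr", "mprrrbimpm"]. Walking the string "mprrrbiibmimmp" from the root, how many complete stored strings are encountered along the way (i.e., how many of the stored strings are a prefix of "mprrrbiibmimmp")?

4

Traverse "mprrrbiibmimmp" character by character; count nodes along the way that are marked as word ends.
Prefixes of the query that are stored words: "mprrr", "mprrrbiib", "mprrrbiibm", "mprrrbiibmi"
Count: 4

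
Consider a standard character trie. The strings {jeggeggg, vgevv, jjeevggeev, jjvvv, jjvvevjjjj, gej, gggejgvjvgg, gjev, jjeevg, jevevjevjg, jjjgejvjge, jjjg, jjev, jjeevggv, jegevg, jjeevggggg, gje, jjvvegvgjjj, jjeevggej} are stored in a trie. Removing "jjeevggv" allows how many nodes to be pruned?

After clearing the end-marker at "jjeevggv", prune upward until reaching a node still needed by another word.
The suffix "v" (1 node) is used only by "jjeevggv"; the node for "jjeevgg" still has the child "e", so pruning stops there.
Nodes removed: 1

1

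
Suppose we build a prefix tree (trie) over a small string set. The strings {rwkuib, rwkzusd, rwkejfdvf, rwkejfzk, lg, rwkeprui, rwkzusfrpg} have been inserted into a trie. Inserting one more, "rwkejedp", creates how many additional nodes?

Walking "rwkejedp" from the root, the first 5 characters ("rwkej") follow existing edges; "e" is the first miss.
So 8 − 5 = 3 new nodes.

3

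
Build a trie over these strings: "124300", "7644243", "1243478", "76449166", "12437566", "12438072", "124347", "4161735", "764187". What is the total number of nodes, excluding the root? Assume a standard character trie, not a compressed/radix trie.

38

Trace insertions, counting only characters that open a new branch:
  "124300" → 6 new (1, 2, 4, 3, 0, 0)
  "7644243" → 7 new (7, 6, 4, 4, 2, 4, 3)
  "1243478" → prefix "1243" already present; 3 new (4, 7, 8)
  "76449166" → prefix "7644" already present; 4 new (9, 1, 6, 6)
  "12437566" → prefix "1243" already present; 4 new (7, 5, 6, 6)
  "12438072" → prefix "1243" already present; 4 new (8, 0, 7, 2)
  "124347" → prefix "124347" already present; 0 new (none)
  "4161735" → 7 new (4, 1, 6, 1, 7, 3, 5)
  "764187" → prefix "764" already present; 3 new (1, 8, 7)
Total nodes = 6 + 7 + 3 + 4 + 4 + 4 + 0 + 7 + 3 = 38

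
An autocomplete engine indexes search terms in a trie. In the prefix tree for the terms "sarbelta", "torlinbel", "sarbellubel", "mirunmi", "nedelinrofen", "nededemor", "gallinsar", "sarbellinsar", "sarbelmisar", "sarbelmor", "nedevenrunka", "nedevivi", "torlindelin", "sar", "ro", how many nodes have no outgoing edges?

14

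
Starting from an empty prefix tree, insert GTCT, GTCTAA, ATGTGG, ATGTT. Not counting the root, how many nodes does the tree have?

13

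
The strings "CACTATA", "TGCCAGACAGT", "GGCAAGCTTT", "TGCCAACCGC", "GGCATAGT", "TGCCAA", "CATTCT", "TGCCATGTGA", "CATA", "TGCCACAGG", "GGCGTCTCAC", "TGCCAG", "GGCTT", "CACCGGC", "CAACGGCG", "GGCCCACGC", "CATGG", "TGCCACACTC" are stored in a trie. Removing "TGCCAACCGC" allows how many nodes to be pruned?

After clearing the end-marker at "TGCCAACCGC", prune upward until reaching a node still needed by another word.
The suffix "CCGC" (4 nodes) is used only by "TGCCAACCGC"; "TGCCAA" is itself a stored word, so pruning stops there.
Nodes removed: 4

4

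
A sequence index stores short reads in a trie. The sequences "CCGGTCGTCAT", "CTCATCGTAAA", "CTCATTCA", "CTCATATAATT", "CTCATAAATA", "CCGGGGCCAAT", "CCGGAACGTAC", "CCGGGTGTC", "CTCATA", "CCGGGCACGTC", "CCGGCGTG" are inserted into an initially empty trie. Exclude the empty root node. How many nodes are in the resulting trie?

62

Count nodes per top-level branch (shared prefixes stored once):
  'C'-branch (CCGGAACGTAC, CCGGCGTG, CCGGGCACGTC, CCGGGGCCAAT, CCGGGTGTC, CCGGTCGTCAT, CTCATA, CTCATAAATA, CTCATATAATT, CTCATCGTAAA, CTCATTCA): 62 nodes
Sum: 62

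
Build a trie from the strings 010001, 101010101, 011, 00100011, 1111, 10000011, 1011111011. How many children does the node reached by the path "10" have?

2

Walk "10" from the root, arriving at one node.
Characters that immediately follow "10" among the stored strings: {0, 1}.
That node has 2 child edges.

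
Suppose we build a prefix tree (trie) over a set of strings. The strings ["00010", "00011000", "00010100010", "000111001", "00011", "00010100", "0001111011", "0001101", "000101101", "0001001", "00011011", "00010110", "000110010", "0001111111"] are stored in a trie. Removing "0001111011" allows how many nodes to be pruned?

Walk "0001111011" from the leaf back toward the root, removing each node that no remaining word uses.
The suffix "011" (3 nodes) is used only by "0001111011"; the node for "0001111" still has the child "1", so pruning stops there.
Nodes removed: 3

3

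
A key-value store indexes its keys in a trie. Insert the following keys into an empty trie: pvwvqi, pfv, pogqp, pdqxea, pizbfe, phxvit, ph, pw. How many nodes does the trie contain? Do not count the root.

For each word, the new-node count is its length minus the longest prefix already in the trie:
  "pvwvqi" → 6 new (p, v, w, v, q, i)
  "pfv" → prefix "p" already present; 2 new (f, v)
  "pogqp" → prefix "p" already present; 4 new (o, g, q, p)
  "pdqxea" → prefix "p" already present; 5 new (d, q, x, e, a)
  "pizbfe" → prefix "p" already present; 5 new (i, z, b, f, e)
  "phxvit" → prefix "p" already present; 5 new (h, x, v, i, t)
  "ph" → prefix "ph" already present; 0 new (none)
  "pw" → prefix "p" already present; 1 new (w)
Total nodes = 6 + 2 + 4 + 5 + 5 + 5 + 0 + 1 = 28

28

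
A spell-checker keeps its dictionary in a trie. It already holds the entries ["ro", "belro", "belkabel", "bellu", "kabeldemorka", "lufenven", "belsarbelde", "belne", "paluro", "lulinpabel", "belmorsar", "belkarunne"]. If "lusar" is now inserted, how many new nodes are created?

3

The longest prefix of "lusar" already in the trie is "lu" (length 2).
New nodes needed: |"lusar"| − 2 = 5 − 2 = 3.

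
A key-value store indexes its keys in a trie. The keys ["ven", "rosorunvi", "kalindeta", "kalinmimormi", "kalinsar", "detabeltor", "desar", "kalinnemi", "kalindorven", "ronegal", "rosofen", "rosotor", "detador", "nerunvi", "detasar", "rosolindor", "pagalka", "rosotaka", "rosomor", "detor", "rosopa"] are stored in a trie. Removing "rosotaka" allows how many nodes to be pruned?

Walk "rosotaka" from the leaf back toward the root, removing each node that no remaining word uses.
The suffix "aka" (3 nodes) is used only by "rosotaka"; the node for "rosot" still has the child "o", so pruning stops there.
Nodes removed: 3

3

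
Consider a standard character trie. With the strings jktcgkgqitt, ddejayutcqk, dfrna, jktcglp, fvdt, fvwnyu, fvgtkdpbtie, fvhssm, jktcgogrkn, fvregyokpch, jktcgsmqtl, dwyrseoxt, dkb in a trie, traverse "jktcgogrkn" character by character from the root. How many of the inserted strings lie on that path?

1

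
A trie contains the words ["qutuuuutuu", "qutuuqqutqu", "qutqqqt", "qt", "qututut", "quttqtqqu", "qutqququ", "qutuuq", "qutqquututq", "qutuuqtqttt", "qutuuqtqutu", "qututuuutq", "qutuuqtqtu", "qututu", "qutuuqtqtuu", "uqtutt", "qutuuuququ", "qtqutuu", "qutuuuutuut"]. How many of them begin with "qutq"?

Traverse to the node for "qutq", then collect every word in that subtree.
Words under "qutq": qutqqqt, qutqququ, qutqquututq
Count: 3

3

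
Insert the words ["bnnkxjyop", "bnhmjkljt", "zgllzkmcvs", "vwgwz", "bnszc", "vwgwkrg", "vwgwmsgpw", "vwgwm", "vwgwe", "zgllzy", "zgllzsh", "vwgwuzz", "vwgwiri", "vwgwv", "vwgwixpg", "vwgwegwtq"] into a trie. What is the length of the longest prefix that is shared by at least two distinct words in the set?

5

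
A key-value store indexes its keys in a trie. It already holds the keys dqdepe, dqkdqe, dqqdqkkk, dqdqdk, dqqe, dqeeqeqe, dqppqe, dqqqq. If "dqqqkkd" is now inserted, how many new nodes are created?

3

Walking "dqqqkkd" from the root, the first 4 characters ("dqqq") follow existing edges; "k" is the first miss.
So 7 − 4 = 3 new nodes.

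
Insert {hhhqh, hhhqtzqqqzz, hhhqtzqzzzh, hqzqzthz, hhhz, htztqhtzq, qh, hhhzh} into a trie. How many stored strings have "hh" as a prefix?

Filter for entries beginning with "hh":
Matches: "hhhqh", "hhhqtzqqqzz", "hhhqtzqzzzh", "hhhz", "hhhzh"
Count: 5

5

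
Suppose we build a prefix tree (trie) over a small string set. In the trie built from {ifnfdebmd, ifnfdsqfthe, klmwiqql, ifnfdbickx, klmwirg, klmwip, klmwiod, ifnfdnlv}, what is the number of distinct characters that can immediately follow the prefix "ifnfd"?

Follow the path "ifnfd" to its node, then look at its outgoing edges.
Distinct next characters after "ifnfd": b, e, n, s.
That node has 4 child edges.

4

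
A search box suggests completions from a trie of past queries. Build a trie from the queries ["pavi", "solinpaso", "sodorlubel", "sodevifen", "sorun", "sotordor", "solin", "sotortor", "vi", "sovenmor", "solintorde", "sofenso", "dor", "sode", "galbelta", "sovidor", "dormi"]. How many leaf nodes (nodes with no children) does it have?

14

A leaf is a node with no children — equivalently, the end of a word that is not a proper prefix of any other stored word.
Those words: "dormi", "galbelta", "pavi", "sodevifen", "sodorlubel", "sofenso", "solinpaso", "solintorde", "sorun", "sotordor", "sotortor", "sovenmor", "sovidor", "vi"
Leaf count: 14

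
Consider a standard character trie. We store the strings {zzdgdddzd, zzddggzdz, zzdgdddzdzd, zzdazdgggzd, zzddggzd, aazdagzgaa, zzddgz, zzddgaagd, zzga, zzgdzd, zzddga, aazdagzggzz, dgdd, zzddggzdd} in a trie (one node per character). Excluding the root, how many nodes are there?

53

Trace insertions, counting only characters that open a new branch:
  "zzdgdddzd" → 9 new (z, z, d, g, d, d, d, z, d)
  "zzddggzdz" → prefix "zzd" already present; 6 new (d, g, g, z, d, z)
  "zzdgdddzdzd" → prefix "zzdgdddzd" already present; 2 new (z, d)
  "zzdazdgggzd" → prefix "zzd" already present; 8 new (a, z, d, g, g, g, z, d)
  "zzddggzd" → prefix "zzddggzd" already present; 0 new (none)
  "aazdagzgaa" → 10 new (a, a, z, d, a, g, z, g, a, a)
  "zzddgz" → prefix "zzddg" already present; 1 new (z)
  "zzddgaagd" → prefix "zzddg" already present; 4 new (a, a, g, d)
  "zzga" → prefix "zz" already present; 2 new (g, a)
  "zzgdzd" → prefix "zzg" already present; 3 new (d, z, d)
  "zzddga" → prefix "zzddga" already present; 0 new (none)
  "aazdagzggzz" → prefix "aazdagzg" already present; 3 new (g, z, z)
  "dgdd" → 4 new (d, g, d, d)
  "zzddggzdd" → prefix "zzddggzd" already present; 1 new (d)
Total nodes = 9 + 6 + 2 + 8 + 0 + 10 + 1 + 4 + 2 + 3 + 0 + 3 + 4 + 1 = 53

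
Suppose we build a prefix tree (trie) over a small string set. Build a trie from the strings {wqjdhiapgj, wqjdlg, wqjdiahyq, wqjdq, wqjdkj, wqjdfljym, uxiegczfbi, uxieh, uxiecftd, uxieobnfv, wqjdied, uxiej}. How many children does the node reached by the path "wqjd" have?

6

Follow the path "wqjd" to its node, then look at its outgoing edges.
Distinct next characters after "wqjd": f, h, i, k, l, q.
That node has 6 child edges.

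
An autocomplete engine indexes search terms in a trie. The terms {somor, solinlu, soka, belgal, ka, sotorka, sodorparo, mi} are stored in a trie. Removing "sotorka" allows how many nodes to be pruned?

A node on "sotorka"'s path can go only if nothing else ends at it or branches off below it.
The suffix "torka" (5 nodes) is used only by "sotorka"; the node for "so" still has the child "m", so pruning stops there.
Nodes removed: 5

5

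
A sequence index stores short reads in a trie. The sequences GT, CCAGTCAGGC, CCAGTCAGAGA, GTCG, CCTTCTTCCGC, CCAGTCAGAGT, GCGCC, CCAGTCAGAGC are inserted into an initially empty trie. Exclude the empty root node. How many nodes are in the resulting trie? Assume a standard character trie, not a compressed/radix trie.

For each word, the new-node count is its length minus the longest prefix already in the trie:
  "GT" → 2 new (G, T)
  "CCAGTCAGGC" → 10 new (C, C, A, G, T, C, A, G, G, C)
  "CCAGTCAGAGA" → prefix "CCAGTCAG" already present; 3 new (A, G, A)
  "GTCG" → prefix "GT" already present; 2 new (C, G)
  "CCTTCTTCCGC" → prefix "CC" already present; 9 new (T, T, C, T, T, C, C, G, C)
  "CCAGTCAGAGT" → prefix "CCAGTCAGAG" already present; 1 new (T)
  "GCGCC" → prefix "G" already present; 4 new (C, G, C, C)
  "CCAGTCAGAGC" → prefix "CCAGTCAGAG" already present; 1 new (C)
Total nodes = 2 + 10 + 3 + 2 + 9 + 1 + 4 + 1 = 32

32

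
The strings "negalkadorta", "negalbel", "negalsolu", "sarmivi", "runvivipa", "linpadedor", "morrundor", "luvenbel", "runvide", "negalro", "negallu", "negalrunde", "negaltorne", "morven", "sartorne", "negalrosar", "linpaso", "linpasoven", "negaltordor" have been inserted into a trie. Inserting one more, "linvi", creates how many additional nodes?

2

Walking "linvi" from the root, the first 3 characters ("lin") follow existing edges; "v" is the first miss.
Each of the 2 remaining characters creates one node.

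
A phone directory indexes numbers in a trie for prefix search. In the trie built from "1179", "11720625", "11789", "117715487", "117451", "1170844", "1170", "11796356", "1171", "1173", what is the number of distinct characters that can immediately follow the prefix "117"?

8

The children of the "117" node are the distinct next characters among strings starting with "117".
Characters that immediately follow "117" among the stored strings: {0, 1, 2, 3, 4, 7, 8, 9}.
That node has 8 child edges.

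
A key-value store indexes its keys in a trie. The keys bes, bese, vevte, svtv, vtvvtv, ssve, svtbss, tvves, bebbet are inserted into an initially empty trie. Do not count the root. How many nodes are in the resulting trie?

33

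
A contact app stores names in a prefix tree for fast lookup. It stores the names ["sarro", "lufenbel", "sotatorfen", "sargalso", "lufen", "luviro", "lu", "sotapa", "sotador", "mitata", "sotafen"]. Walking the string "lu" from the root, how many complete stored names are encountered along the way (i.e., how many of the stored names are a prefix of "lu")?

1

Walk "lu" from the root; an end-of-word marker is hit whenever a stored word is a prefix of "lu".
Prefixes of the query that are stored words: "lu"
Count: 1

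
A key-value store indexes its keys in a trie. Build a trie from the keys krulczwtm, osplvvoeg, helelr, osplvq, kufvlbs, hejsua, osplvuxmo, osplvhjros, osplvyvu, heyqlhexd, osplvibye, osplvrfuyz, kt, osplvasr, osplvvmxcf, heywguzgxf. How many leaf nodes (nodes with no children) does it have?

16

Leaves are exactly the stored words that no other stored word extends.
Those words: "hejsua", "helelr", "heyqlhexd", "heywguzgxf", "krulczwtm", "kt", "kufvlbs", "osplvasr", "osplvhjros", "osplvibye", "osplvq", "osplvrfuyz", "osplvuxmo", "osplvvmxcf", "osplvvoeg", "osplvyvu"
Leaf count: 16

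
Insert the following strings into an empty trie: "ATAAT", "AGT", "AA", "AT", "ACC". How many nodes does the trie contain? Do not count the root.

Trie structure (* marks end of a word):
(root)
└─ A
   ├─ A *
   ├─ C
   │  └─ C *
   ├─ G
   │  └─ T *
   └─ T *
      └─ A
         └─ A
            └─ T *
Counting every labelled node above: 10.

10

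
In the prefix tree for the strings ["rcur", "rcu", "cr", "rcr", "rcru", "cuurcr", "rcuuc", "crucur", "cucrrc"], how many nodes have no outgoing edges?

6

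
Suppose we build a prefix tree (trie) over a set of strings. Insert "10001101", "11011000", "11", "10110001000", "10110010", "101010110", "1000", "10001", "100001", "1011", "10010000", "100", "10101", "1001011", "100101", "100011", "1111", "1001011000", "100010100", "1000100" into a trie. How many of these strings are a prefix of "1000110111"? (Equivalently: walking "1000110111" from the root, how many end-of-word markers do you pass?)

Check each prefix of "1000110111" against the stored set — each match is an end-marker on the path.
Prefixes of the query that are stored words: "100", "1000", "10001", "100011", "10001101"
Count: 5

5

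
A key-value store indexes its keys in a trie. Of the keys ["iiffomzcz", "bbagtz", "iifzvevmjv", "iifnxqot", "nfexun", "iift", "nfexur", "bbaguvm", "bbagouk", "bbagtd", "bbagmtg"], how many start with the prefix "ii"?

Filter for entries beginning with "ii":
Matches: "iiffomzcz", "iifnxqot", "iift", "iifzvevmjv"
Count: 4

4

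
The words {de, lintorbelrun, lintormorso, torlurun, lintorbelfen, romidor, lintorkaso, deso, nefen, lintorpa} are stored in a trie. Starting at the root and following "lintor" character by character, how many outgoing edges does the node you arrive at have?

Walk "lintor" from the root, arriving at one node.
Characters that immediately follow "lintor" among the stored strings: {b, k, m, p}.
That node has 4 child edges.

4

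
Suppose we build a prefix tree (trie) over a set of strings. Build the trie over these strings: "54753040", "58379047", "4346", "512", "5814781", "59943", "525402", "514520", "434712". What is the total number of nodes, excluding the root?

42

Count nodes per top-level branch (shared prefixes stored once):
  '4'-branch (4346, 434712): 7 nodes
  '5'-branch (512, 514520, 525402, 54753040, 5814781, 58379047, 59943): 35 nodes
Sum: 42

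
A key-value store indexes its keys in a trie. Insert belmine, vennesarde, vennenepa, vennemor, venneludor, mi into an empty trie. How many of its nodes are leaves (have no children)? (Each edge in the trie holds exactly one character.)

A leaf is a node with no children — equivalently, the end of a word that is not a proper prefix of any other stored word.
Those words: "belmine", "mi", "venneludor", "vennemor", "vennenepa", "vennesarde"
Leaf count: 6

6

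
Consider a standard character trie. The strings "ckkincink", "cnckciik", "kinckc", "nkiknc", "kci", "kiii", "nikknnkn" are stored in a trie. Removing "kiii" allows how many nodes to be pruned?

A node on "kiii"'s path can go only if nothing else ends at it or branches off below it.
The suffix "ii" (2 nodes) is used only by "kiii"; the node for "ki" still has the child "n", so pruning stops there.
Nodes removed: 2

2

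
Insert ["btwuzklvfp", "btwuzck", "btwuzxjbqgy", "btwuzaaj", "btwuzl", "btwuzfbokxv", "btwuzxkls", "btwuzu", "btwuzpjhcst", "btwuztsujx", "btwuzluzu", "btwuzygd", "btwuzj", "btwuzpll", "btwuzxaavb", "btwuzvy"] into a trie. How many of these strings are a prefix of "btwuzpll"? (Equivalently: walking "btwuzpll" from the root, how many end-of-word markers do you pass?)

Check each prefix of "btwuzpll" against the stored set — each match is an end-marker on the path.
Prefixes of the query that are stored words: "btwuzpll"
Count: 1

1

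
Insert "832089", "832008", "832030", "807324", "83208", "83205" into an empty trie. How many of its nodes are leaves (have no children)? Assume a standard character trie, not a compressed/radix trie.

A leaf is a node with no children — equivalently, the end of a word that is not a proper prefix of any other stored word.
Those words: "807324", "832008", "832030", "83205", "832089"
Leaf count: 5

5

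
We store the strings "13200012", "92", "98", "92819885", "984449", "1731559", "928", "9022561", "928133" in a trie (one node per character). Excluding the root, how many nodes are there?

Count nodes per top-level branch (shared prefixes stored once):
  '1'-branch (13200012, 1731559): 14 nodes
  '9'-branch (9022561, 92, 928, 928133, 92819885, 98, 984449): 21 nodes
Sum: 35

35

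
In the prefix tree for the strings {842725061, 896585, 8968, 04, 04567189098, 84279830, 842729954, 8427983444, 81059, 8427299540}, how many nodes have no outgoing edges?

8

A leaf is a node with no children — equivalently, the end of a word that is not a proper prefix of any other stored word.
Those words: "04567189098", "81059", "842725061", "8427299540", "84279830", "8427983444", "896585", "8968"
Leaf count: 8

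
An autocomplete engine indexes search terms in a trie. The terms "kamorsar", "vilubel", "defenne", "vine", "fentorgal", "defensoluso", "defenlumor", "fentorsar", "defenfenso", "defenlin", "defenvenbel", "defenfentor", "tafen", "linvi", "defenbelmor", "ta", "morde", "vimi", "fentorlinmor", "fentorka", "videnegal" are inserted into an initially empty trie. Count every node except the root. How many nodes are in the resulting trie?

101

Insert word by word; a character creates a node only if that edge doesn't already exist:
  "kamorsar" → 8 new (k, a, m, o, r, s, a, r)
  "vilubel" → 7 new (v, i, l, u, b, e, l)
  "defenne" → 7 new (d, e, f, e, n, n, e)
  "vine" → prefix "vi" already present; 2 new (n, e)
  "fentorgal" → 9 new (f, e, n, t, o, r, g, a, l)
  "defensoluso" → prefix "defen" already present; 6 new (s, o, l, u, s, o)
  "defenlumor" → prefix "defen" already present; 5 new (l, u, m, o, r)
  "fentorsar" → prefix "fentor" already present; 3 new (s, a, r)
  "defenfenso" → prefix "defen" already present; 5 new (f, e, n, s, o)
  "defenlin" → prefix "defenl" already present; 2 new (i, n)
  "defenvenbel" → prefix "defen" already present; 6 new (v, e, n, b, e, l)
  "defenfentor" → prefix "defenfen" already present; 3 new (t, o, r)
  "tafen" → 5 new (t, a, f, e, n)
  "linvi" → 5 new (l, i, n, v, i)
  "defenbelmor" → prefix "defen" already present; 6 new (b, e, l, m, o, r)
  "ta" → prefix "ta" already present; 0 new (none)
  "morde" → 5 new (m, o, r, d, e)
  "vimi" → prefix "vi" already present; 2 new (m, i)
  "fentorlinmor" → prefix "fentor" already present; 6 new (l, i, n, m, o, r)
  "fentorka" → prefix "fentor" already present; 2 new (k, a)
  "videnegal" → prefix "vi" already present; 7 new (d, e, n, e, g, a, l)
Total nodes = 8 + 7 + 7 + 2 + 9 + 6 + 5 + 3 + 5 + 2 + 6 + 3 + 5 + 5 + 6 + 0 + 5 + 2 + 6 + 2 + 7 = 101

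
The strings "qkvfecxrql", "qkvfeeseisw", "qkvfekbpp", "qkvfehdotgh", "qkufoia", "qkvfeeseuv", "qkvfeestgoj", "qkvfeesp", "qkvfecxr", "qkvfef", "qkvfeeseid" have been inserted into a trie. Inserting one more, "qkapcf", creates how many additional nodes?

4

"qk" is already a path in the trie; the remaining "apcf" must be added.
So 6 − 2 = 4 new nodes.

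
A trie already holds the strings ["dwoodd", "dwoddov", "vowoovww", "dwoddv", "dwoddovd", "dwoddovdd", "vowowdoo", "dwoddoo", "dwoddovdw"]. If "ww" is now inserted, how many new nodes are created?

2

Nothing in the trie begins with "w"; the whole of "ww" is new.
2 − 0 = 2 new nodes.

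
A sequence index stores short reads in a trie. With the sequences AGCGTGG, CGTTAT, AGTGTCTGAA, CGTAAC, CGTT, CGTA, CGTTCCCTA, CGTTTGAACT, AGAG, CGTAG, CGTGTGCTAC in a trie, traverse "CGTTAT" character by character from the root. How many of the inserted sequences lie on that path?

Traverse "CGTTAT" character by character; count nodes along the way that are marked as word ends.
Prefixes of the query that are stored words: "CGTT", "CGTTAT"
Count: 2

2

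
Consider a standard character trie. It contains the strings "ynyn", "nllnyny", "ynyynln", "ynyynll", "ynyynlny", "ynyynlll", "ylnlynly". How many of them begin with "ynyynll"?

Walk to "ynyynll"; the words in its subtree are exactly those with that prefix.
Words under "ynyynll": ynyynll, ynyynlll
Count: 2

2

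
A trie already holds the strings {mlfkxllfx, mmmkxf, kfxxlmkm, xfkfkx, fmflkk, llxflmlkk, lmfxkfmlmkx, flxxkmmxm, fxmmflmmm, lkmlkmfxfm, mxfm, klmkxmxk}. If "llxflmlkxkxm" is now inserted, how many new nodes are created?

4

The longest prefix of "llxflmlkxkxm" already in the trie is "llxflmlk" (length 8).
Each of the 4 remaining characters creates one node.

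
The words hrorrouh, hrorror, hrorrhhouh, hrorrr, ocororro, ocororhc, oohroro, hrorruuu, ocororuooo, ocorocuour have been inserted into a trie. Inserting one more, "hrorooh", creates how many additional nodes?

The longest prefix of "hrorooh" already in the trie is "hror" (length 4).
Each of the 3 remaining characters creates one node.

3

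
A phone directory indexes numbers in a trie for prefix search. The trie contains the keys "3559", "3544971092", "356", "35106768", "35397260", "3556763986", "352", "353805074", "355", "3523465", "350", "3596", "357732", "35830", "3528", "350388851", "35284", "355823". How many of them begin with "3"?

Traverse to the node for "3", then collect every word in that subtree.
Words under "3": 350, 350388851, 35106768, 352, 3523465, 3528, 35284, 353805074, 35397260, 3544971092, 355, 3556763986, 355823, 3559, 356, 357732, 35830, 3596
Count: 18

18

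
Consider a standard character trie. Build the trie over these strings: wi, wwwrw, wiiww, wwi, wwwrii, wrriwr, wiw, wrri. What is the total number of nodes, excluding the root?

18

Insert word by word; a character creates a node only if that edge doesn't already exist:
  "wi" → 2 new (w, i)
  "wwwrw" → prefix "w" already present; 4 new (w, w, r, w)
  "wiiww" → prefix "wi" already present; 3 new (i, w, w)
  "wwi" → prefix "ww" already present; 1 new (i)
  "wwwrii" → prefix "wwwr" already present; 2 new (i, i)
  "wrriwr" → prefix "w" already present; 5 new (r, r, i, w, r)
  "wiw" → prefix "wi" already present; 1 new (w)
  "wrri" → prefix "wrri" already present; 0 new (none)
Total nodes = 2 + 4 + 3 + 1 + 2 + 5 + 1 + 0 = 18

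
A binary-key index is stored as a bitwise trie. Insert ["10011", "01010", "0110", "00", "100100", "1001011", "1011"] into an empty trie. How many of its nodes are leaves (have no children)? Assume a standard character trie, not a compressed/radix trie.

7

Leaves are exactly the stored words that no other stored word extends.
Those words: "00", "01010", "0110", "100100", "1001011", "10011", "1011"
Leaf count: 7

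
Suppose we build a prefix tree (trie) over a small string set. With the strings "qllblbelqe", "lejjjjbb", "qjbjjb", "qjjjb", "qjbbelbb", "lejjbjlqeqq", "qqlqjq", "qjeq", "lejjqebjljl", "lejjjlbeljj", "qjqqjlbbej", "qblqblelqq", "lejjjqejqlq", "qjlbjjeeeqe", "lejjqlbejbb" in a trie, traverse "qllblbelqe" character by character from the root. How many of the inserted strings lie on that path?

Check each prefix of "qllblbelqe" against the stored set — each match is an end-marker on the path.
Prefixes of the query that are stored words: "qllblbelqe"
Count: 1

1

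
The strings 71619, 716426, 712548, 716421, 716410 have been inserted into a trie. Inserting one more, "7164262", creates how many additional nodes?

The longest prefix of "7164262" already in the trie is "716426" (length 6).
So 7 − 6 = 1 new nodes.

1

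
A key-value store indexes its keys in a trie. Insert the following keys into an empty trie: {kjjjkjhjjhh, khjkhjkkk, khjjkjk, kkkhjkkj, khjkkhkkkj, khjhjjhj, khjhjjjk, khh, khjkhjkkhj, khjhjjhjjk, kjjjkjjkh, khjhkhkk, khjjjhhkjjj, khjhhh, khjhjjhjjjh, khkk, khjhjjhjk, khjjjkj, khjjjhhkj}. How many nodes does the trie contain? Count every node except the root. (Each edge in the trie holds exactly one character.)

Insert word by word; a character creates a node only if that edge doesn't already exist:
  "kjjjkjhjjhh" → 11 new (k, j, j, j, k, j, h, j, j, h, h)
  "khjkhjkkk" → prefix "k" already present; 8 new (h, j, k, h, j, k, k, k)
  "khjjkjk" → prefix "khj" already present; 4 new (j, k, j, k)
  "kkkhjkkj" → prefix "k" already present; 7 new (k, k, h, j, k, k, j)
  "khjkkhkkkj" → prefix "khjk" already present; 6 new (k, h, k, k, k, j)
  "khjhjjhj" → prefix "khj" already present; 5 new (h, j, j, h, j)
  "khjhjjjk" → prefix "khjhjj" already present; 2 new (j, k)
  "khh" → prefix "kh" already present; 1 new (h)
  "khjkhjkkhj" → prefix "khjkhjkk" already present; 2 new (h, j)
  "khjhjjhjjk" → prefix "khjhjjhj" already present; 2 new (j, k)
  "kjjjkjjkh" → prefix "kjjjkj" already present; 3 new (j, k, h)
  "khjhkhkk" → prefix "khjh" already present; 4 new (k, h, k, k)
  "khjjjhhkjjj" → prefix "khjj" already present; 7 new (j, h, h, k, j, j, j)
  "khjhhh" → prefix "khjh" already present; 2 new (h, h)
  "khjhjjhjjjh" → prefix "khjhjjhjj" already present; 2 new (j, h)
  "khkk" → prefix "kh" already present; 2 new (k, k)
  "khjhjjhjk" → prefix "khjhjjhj" already present; 1 new (k)
  "khjjjkj" → prefix "khjjj" already present; 2 new (k, j)
  "khjjjhhkj" → prefix "khjjjhhkj" already present; 0 new (none)
Total nodes = 11 + 8 + 4 + 7 + 6 + 5 + 2 + 1 + 2 + 2 + 3 + 4 + 7 + 2 + 2 + 2 + 1 + 2 + 0 = 71

71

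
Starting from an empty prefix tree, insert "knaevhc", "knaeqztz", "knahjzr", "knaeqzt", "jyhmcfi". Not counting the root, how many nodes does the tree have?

Count nodes per top-level branch (shared prefixes stored once):
  'j'-branch (jyhmcfi): 7 nodes
  'k'-branch (knaeqzt, knaeqztz, knaevhc, knahjzr): 15 nodes
Sum: 22

22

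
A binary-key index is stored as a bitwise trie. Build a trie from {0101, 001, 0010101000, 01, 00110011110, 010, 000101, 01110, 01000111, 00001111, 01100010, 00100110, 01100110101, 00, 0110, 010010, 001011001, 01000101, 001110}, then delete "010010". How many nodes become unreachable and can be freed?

2

After clearing the end-marker at "010010", prune upward until reaching a node still needed by another word.
The suffix "10" (2 nodes) is used only by "010010"; the node for "0100" still has the child "0", so pruning stops there.
Nodes removed: 2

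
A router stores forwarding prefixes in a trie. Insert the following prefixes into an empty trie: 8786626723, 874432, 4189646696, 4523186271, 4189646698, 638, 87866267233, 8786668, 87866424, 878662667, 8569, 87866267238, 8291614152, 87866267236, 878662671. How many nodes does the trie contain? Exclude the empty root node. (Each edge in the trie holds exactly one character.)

60

Insert word by word; a character creates a node only if that edge doesn't already exist:
  "8786626723" → 10 new (8, 7, 8, 6, 6, 2, 6, 7, 2, 3)
  "874432" → prefix "87" already present; 4 new (4, 4, 3, 2)
  "4189646696" → 10 new (4, 1, 8, 9, 6, 4, 6, 6, 9, 6)
  "4523186271" → prefix "4" already present; 9 new (5, 2, 3, 1, 8, 6, 2, 7, 1)
  "4189646698" → prefix "418964669" already present; 1 new (8)
  "638" → 3 new (6, 3, 8)
  "87866267233" → prefix "8786626723" already present; 1 new (3)
  "8786668" → prefix "87866" already present; 2 new (6, 8)
  "87866424" → prefix "87866" already present; 3 new (4, 2, 4)
  "878662667" → prefix "8786626" already present; 2 new (6, 7)
  "8569" → prefix "8" already present; 3 new (5, 6, 9)
  "87866267238" → prefix "8786626723" already present; 1 new (8)
  "8291614152" → prefix "8" already present; 9 new (2, 9, 1, 6, 1, 4, 1, 5, 2)
  "87866267236" → prefix "8786626723" already present; 1 new (6)
  "878662671" → prefix "87866267" already present; 1 new (1)
Total nodes = 10 + 4 + 10 + 9 + 1 + 3 + 1 + 2 + 3 + 2 + 3 + 1 + 9 + 1 + 1 = 60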